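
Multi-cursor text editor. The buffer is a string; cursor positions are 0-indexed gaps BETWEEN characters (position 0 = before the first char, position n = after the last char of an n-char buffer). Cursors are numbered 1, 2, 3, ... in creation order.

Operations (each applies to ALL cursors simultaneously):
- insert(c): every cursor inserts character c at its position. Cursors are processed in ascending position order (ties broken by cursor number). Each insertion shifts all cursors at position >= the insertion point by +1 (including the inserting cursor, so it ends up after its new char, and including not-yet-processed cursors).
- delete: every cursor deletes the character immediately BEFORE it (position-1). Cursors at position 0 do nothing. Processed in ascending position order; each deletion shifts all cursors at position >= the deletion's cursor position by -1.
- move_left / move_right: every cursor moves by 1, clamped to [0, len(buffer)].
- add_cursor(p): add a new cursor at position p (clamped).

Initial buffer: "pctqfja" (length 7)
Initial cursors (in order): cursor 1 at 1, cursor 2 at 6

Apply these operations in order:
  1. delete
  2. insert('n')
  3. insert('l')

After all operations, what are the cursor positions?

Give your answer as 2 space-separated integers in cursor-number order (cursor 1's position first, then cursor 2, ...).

After op 1 (delete): buffer="ctqfa" (len 5), cursors c1@0 c2@4, authorship .....
After op 2 (insert('n')): buffer="nctqfna" (len 7), cursors c1@1 c2@6, authorship 1....2.
After op 3 (insert('l')): buffer="nlctqfnla" (len 9), cursors c1@2 c2@8, authorship 11....22.

Answer: 2 8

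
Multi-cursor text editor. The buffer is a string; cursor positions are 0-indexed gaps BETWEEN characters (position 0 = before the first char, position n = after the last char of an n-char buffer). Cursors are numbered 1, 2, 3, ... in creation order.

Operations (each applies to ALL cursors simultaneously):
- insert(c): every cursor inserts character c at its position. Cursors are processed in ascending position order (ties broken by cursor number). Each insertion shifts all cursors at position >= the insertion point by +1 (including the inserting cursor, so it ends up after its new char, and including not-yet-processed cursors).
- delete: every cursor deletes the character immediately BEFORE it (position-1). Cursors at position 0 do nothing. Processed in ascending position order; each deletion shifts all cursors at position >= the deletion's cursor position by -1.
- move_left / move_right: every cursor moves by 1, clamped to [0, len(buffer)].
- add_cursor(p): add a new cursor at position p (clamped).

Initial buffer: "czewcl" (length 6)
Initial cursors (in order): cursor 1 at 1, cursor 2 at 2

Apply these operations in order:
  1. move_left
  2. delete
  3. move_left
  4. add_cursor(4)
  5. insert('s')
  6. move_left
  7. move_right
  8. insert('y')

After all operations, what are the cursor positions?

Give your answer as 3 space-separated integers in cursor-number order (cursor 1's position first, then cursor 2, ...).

After op 1 (move_left): buffer="czewcl" (len 6), cursors c1@0 c2@1, authorship ......
After op 2 (delete): buffer="zewcl" (len 5), cursors c1@0 c2@0, authorship .....
After op 3 (move_left): buffer="zewcl" (len 5), cursors c1@0 c2@0, authorship .....
After op 4 (add_cursor(4)): buffer="zewcl" (len 5), cursors c1@0 c2@0 c3@4, authorship .....
After op 5 (insert('s')): buffer="sszewcsl" (len 8), cursors c1@2 c2@2 c3@7, authorship 12....3.
After op 6 (move_left): buffer="sszewcsl" (len 8), cursors c1@1 c2@1 c3@6, authorship 12....3.
After op 7 (move_right): buffer="sszewcsl" (len 8), cursors c1@2 c2@2 c3@7, authorship 12....3.
After op 8 (insert('y')): buffer="ssyyzewcsyl" (len 11), cursors c1@4 c2@4 c3@10, authorship 1212....33.

Answer: 4 4 10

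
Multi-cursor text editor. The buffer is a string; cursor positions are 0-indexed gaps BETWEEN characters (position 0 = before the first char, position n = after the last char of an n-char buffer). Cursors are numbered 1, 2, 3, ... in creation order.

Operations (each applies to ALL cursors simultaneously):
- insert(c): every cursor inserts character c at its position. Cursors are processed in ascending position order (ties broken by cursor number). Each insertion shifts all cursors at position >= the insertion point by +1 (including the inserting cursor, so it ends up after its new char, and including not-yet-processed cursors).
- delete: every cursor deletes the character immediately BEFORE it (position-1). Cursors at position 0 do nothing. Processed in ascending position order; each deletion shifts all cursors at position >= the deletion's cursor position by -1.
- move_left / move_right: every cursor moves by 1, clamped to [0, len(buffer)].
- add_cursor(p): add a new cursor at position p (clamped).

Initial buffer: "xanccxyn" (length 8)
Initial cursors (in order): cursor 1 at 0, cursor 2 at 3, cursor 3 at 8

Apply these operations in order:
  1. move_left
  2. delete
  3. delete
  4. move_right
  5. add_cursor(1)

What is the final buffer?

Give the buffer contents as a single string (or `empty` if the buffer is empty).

Answer: nccn

Derivation:
After op 1 (move_left): buffer="xanccxyn" (len 8), cursors c1@0 c2@2 c3@7, authorship ........
After op 2 (delete): buffer="xnccxn" (len 6), cursors c1@0 c2@1 c3@5, authorship ......
After op 3 (delete): buffer="nccn" (len 4), cursors c1@0 c2@0 c3@3, authorship ....
After op 4 (move_right): buffer="nccn" (len 4), cursors c1@1 c2@1 c3@4, authorship ....
After op 5 (add_cursor(1)): buffer="nccn" (len 4), cursors c1@1 c2@1 c4@1 c3@4, authorship ....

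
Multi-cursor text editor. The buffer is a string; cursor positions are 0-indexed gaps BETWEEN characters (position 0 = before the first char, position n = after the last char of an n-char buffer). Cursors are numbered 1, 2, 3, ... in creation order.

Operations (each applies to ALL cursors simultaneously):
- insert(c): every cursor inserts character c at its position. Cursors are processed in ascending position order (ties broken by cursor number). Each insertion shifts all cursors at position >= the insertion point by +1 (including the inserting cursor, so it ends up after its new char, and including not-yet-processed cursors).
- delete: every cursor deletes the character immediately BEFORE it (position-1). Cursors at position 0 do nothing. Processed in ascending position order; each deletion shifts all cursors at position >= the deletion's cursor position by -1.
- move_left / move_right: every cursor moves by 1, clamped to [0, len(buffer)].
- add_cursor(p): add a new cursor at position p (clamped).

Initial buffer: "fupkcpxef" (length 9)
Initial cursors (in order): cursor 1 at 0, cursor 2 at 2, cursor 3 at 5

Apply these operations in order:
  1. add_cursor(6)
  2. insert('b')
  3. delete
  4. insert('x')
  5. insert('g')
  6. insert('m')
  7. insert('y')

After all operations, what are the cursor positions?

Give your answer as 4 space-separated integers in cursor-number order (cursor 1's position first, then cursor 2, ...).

Answer: 4 10 17 22

Derivation:
After op 1 (add_cursor(6)): buffer="fupkcpxef" (len 9), cursors c1@0 c2@2 c3@5 c4@6, authorship .........
After op 2 (insert('b')): buffer="bfubpkcbpbxef" (len 13), cursors c1@1 c2@4 c3@8 c4@10, authorship 1..2...3.4...
After op 3 (delete): buffer="fupkcpxef" (len 9), cursors c1@0 c2@2 c3@5 c4@6, authorship .........
After op 4 (insert('x')): buffer="xfuxpkcxpxxef" (len 13), cursors c1@1 c2@4 c3@8 c4@10, authorship 1..2...3.4...
After op 5 (insert('g')): buffer="xgfuxgpkcxgpxgxef" (len 17), cursors c1@2 c2@6 c3@11 c4@14, authorship 11..22...33.44...
After op 6 (insert('m')): buffer="xgmfuxgmpkcxgmpxgmxef" (len 21), cursors c1@3 c2@8 c3@14 c4@18, authorship 111..222...333.444...
After op 7 (insert('y')): buffer="xgmyfuxgmypkcxgmypxgmyxef" (len 25), cursors c1@4 c2@10 c3@17 c4@22, authorship 1111..2222...3333.4444...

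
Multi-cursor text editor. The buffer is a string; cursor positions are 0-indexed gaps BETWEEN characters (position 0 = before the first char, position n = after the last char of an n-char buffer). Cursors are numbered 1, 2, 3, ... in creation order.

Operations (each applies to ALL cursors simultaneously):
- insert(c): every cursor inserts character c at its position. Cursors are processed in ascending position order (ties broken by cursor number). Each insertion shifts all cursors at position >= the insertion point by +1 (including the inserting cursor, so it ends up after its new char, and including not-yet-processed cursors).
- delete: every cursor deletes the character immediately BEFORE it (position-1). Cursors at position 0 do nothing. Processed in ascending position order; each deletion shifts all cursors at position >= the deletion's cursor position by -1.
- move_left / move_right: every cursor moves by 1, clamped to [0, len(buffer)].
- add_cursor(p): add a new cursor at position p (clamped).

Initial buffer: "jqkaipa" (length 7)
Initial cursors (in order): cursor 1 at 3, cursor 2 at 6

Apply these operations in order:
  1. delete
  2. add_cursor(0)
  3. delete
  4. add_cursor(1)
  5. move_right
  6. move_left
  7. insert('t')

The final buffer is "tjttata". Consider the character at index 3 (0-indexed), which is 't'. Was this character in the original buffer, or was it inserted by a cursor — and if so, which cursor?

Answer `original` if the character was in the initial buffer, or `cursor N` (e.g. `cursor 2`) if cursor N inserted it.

After op 1 (delete): buffer="jqaia" (len 5), cursors c1@2 c2@4, authorship .....
After op 2 (add_cursor(0)): buffer="jqaia" (len 5), cursors c3@0 c1@2 c2@4, authorship .....
After op 3 (delete): buffer="jaa" (len 3), cursors c3@0 c1@1 c2@2, authorship ...
After op 4 (add_cursor(1)): buffer="jaa" (len 3), cursors c3@0 c1@1 c4@1 c2@2, authorship ...
After op 5 (move_right): buffer="jaa" (len 3), cursors c3@1 c1@2 c4@2 c2@3, authorship ...
After op 6 (move_left): buffer="jaa" (len 3), cursors c3@0 c1@1 c4@1 c2@2, authorship ...
After op 7 (insert('t')): buffer="tjttata" (len 7), cursors c3@1 c1@4 c4@4 c2@6, authorship 3.14.2.
Authorship (.=original, N=cursor N): 3 . 1 4 . 2 .
Index 3: author = 4

Answer: cursor 4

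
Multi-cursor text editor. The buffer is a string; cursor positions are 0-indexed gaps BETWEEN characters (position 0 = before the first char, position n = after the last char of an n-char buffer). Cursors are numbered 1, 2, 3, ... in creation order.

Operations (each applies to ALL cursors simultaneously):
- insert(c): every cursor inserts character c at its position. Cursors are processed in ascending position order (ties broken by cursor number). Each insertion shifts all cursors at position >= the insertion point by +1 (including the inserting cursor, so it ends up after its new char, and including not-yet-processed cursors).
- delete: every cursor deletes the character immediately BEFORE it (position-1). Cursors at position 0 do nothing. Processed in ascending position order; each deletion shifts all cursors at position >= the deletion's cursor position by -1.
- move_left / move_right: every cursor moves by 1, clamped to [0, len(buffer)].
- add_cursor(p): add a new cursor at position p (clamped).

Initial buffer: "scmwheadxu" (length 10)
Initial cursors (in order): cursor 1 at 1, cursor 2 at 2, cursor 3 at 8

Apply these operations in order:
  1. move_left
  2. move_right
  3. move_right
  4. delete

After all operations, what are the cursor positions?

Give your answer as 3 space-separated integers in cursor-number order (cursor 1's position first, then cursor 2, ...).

After op 1 (move_left): buffer="scmwheadxu" (len 10), cursors c1@0 c2@1 c3@7, authorship ..........
After op 2 (move_right): buffer="scmwheadxu" (len 10), cursors c1@1 c2@2 c3@8, authorship ..........
After op 3 (move_right): buffer="scmwheadxu" (len 10), cursors c1@2 c2@3 c3@9, authorship ..........
After op 4 (delete): buffer="swheadu" (len 7), cursors c1@1 c2@1 c3@6, authorship .......

Answer: 1 1 6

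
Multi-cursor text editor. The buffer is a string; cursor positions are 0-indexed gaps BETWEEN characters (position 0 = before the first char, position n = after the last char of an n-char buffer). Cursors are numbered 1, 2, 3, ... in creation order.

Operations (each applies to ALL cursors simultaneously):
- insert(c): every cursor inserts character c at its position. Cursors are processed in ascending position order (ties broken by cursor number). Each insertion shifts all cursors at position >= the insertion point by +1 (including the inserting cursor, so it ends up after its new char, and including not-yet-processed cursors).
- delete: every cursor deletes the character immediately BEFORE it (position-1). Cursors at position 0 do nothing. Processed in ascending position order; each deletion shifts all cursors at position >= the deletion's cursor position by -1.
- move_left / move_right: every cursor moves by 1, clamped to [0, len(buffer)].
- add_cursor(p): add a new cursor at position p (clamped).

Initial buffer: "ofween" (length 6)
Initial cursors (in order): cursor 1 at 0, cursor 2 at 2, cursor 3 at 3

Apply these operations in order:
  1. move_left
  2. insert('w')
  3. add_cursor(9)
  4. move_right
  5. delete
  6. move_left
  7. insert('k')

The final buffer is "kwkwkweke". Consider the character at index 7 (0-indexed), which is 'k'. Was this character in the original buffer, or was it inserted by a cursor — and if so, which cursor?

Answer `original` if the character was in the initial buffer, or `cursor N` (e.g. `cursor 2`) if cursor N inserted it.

After op 1 (move_left): buffer="ofween" (len 6), cursors c1@0 c2@1 c3@2, authorship ......
After op 2 (insert('w')): buffer="wowfwween" (len 9), cursors c1@1 c2@3 c3@5, authorship 1.2.3....
After op 3 (add_cursor(9)): buffer="wowfwween" (len 9), cursors c1@1 c2@3 c3@5 c4@9, authorship 1.2.3....
After op 4 (move_right): buffer="wowfwween" (len 9), cursors c1@2 c2@4 c3@6 c4@9, authorship 1.2.3....
After op 5 (delete): buffer="wwwee" (len 5), cursors c1@1 c2@2 c3@3 c4@5, authorship 123..
After op 6 (move_left): buffer="wwwee" (len 5), cursors c1@0 c2@1 c3@2 c4@4, authorship 123..
After op 7 (insert('k')): buffer="kwkwkweke" (len 9), cursors c1@1 c2@3 c3@5 c4@8, authorship 112233.4.
Authorship (.=original, N=cursor N): 1 1 2 2 3 3 . 4 .
Index 7: author = 4

Answer: cursor 4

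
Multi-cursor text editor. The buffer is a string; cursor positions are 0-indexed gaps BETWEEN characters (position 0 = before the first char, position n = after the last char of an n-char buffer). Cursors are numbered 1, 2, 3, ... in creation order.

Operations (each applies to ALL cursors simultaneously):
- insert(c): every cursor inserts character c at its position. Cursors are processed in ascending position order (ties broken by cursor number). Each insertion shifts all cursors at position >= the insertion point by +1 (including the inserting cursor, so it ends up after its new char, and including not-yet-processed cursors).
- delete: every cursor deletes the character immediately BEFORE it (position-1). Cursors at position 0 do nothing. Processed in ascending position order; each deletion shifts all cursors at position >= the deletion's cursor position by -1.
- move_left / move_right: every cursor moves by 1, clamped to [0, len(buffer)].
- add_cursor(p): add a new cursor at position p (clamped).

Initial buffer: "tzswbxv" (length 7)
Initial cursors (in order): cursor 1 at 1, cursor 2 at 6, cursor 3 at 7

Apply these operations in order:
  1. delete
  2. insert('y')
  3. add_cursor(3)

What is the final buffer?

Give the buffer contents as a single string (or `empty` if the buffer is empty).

Answer: yzswbyy

Derivation:
After op 1 (delete): buffer="zswb" (len 4), cursors c1@0 c2@4 c3@4, authorship ....
After op 2 (insert('y')): buffer="yzswbyy" (len 7), cursors c1@1 c2@7 c3@7, authorship 1....23
After op 3 (add_cursor(3)): buffer="yzswbyy" (len 7), cursors c1@1 c4@3 c2@7 c3@7, authorship 1....23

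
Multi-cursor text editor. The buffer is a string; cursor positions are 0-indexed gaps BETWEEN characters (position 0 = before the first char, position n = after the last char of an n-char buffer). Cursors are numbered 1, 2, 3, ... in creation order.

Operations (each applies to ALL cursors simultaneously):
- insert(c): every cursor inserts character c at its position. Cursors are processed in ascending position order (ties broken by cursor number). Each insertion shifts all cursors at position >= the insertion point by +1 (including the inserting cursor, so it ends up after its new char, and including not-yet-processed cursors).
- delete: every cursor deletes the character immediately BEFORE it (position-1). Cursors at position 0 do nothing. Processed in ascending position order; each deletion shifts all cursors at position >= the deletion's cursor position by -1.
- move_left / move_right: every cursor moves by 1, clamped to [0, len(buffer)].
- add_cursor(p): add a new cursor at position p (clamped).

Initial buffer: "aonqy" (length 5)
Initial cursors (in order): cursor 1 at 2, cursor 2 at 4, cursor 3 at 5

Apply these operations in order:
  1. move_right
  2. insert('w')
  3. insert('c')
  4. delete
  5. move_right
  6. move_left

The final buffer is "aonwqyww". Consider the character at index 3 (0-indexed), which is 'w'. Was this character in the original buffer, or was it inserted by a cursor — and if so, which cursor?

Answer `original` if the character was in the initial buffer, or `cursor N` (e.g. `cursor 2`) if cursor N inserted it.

After op 1 (move_right): buffer="aonqy" (len 5), cursors c1@3 c2@5 c3@5, authorship .....
After op 2 (insert('w')): buffer="aonwqyww" (len 8), cursors c1@4 c2@8 c3@8, authorship ...1..23
After op 3 (insert('c')): buffer="aonwcqywwcc" (len 11), cursors c1@5 c2@11 c3@11, authorship ...11..2323
After op 4 (delete): buffer="aonwqyww" (len 8), cursors c1@4 c2@8 c3@8, authorship ...1..23
After op 5 (move_right): buffer="aonwqyww" (len 8), cursors c1@5 c2@8 c3@8, authorship ...1..23
After op 6 (move_left): buffer="aonwqyww" (len 8), cursors c1@4 c2@7 c3@7, authorship ...1..23
Authorship (.=original, N=cursor N): . . . 1 . . 2 3
Index 3: author = 1

Answer: cursor 1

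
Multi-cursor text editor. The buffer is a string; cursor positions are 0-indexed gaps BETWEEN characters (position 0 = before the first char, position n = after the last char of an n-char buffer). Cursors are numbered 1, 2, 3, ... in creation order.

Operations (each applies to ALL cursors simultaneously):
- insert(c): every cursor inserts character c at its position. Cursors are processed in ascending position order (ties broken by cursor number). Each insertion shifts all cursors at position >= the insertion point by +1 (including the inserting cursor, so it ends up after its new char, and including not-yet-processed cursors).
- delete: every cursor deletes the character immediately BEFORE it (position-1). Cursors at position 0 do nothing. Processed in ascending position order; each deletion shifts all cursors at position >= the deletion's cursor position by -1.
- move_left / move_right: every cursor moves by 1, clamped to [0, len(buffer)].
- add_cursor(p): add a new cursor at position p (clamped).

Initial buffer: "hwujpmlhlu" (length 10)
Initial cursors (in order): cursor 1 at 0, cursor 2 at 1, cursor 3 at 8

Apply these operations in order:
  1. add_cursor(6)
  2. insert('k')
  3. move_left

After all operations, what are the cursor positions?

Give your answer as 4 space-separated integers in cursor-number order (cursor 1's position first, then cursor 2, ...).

After op 1 (add_cursor(6)): buffer="hwujpmlhlu" (len 10), cursors c1@0 c2@1 c4@6 c3@8, authorship ..........
After op 2 (insert('k')): buffer="khkwujpmklhklu" (len 14), cursors c1@1 c2@3 c4@9 c3@12, authorship 1.2.....4..3..
After op 3 (move_left): buffer="khkwujpmklhklu" (len 14), cursors c1@0 c2@2 c4@8 c3@11, authorship 1.2.....4..3..

Answer: 0 2 11 8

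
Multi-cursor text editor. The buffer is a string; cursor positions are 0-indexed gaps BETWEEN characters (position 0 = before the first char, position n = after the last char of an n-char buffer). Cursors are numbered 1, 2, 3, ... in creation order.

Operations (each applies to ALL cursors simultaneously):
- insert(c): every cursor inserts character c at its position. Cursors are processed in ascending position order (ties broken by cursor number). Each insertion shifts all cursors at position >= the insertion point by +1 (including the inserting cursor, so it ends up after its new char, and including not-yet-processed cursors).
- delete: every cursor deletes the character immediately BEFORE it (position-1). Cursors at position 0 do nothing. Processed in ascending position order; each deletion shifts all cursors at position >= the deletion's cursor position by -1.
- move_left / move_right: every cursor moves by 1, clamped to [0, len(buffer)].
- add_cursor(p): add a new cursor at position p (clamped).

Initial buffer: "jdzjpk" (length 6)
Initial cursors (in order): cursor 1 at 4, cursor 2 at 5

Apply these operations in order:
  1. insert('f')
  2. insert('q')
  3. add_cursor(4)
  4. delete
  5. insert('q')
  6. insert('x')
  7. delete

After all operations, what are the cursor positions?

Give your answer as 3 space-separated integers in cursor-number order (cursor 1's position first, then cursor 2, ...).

Answer: 6 9 4

Derivation:
After op 1 (insert('f')): buffer="jdzjfpfk" (len 8), cursors c1@5 c2@7, authorship ....1.2.
After op 2 (insert('q')): buffer="jdzjfqpfqk" (len 10), cursors c1@6 c2@9, authorship ....11.22.
After op 3 (add_cursor(4)): buffer="jdzjfqpfqk" (len 10), cursors c3@4 c1@6 c2@9, authorship ....11.22.
After op 4 (delete): buffer="jdzfpfk" (len 7), cursors c3@3 c1@4 c2@6, authorship ...1.2.
After op 5 (insert('q')): buffer="jdzqfqpfqk" (len 10), cursors c3@4 c1@6 c2@9, authorship ...311.22.
After op 6 (insert('x')): buffer="jdzqxfqxpfqxk" (len 13), cursors c3@5 c1@8 c2@12, authorship ...33111.222.
After op 7 (delete): buffer="jdzqfqpfqk" (len 10), cursors c3@4 c1@6 c2@9, authorship ...311.22.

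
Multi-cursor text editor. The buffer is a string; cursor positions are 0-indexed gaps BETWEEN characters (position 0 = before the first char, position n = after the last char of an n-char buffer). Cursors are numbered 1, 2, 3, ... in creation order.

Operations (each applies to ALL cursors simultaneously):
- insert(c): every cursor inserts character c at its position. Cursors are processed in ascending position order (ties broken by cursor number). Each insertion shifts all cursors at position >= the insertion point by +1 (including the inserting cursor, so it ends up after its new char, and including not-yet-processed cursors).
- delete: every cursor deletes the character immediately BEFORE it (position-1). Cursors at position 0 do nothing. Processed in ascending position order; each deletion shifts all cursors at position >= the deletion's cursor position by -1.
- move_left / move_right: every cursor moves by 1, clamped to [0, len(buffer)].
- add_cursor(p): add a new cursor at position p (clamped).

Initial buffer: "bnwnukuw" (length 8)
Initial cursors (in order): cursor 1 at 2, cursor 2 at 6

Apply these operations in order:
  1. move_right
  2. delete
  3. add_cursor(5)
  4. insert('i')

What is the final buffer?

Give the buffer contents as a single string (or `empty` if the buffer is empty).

Answer: bninukiiw

Derivation:
After op 1 (move_right): buffer="bnwnukuw" (len 8), cursors c1@3 c2@7, authorship ........
After op 2 (delete): buffer="bnnukw" (len 6), cursors c1@2 c2@5, authorship ......
After op 3 (add_cursor(5)): buffer="bnnukw" (len 6), cursors c1@2 c2@5 c3@5, authorship ......
After op 4 (insert('i')): buffer="bninukiiw" (len 9), cursors c1@3 c2@8 c3@8, authorship ..1...23.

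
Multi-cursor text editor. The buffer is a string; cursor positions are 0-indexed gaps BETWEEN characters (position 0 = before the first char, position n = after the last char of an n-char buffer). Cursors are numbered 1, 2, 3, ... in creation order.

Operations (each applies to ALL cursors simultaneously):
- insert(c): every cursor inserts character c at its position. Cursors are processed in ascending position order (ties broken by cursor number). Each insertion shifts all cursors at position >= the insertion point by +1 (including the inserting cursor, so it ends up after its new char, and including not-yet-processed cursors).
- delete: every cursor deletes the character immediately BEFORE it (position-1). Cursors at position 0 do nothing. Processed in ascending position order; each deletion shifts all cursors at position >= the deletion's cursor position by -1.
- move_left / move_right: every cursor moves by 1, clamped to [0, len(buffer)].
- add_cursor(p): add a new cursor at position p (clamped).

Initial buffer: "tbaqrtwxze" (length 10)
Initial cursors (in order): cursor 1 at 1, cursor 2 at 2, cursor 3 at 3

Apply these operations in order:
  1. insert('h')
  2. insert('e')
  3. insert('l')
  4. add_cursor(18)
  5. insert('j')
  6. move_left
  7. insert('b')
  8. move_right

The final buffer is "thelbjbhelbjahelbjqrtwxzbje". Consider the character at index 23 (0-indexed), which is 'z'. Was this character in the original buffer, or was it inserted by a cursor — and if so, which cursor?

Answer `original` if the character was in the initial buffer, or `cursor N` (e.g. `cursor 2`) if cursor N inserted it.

After op 1 (insert('h')): buffer="thbhahqrtwxze" (len 13), cursors c1@2 c2@4 c3@6, authorship .1.2.3.......
After op 2 (insert('e')): buffer="thebheaheqrtwxze" (len 16), cursors c1@3 c2@6 c3@9, authorship .11.22.33.......
After op 3 (insert('l')): buffer="thelbhelahelqrtwxze" (len 19), cursors c1@4 c2@8 c3@12, authorship .111.222.333.......
After op 4 (add_cursor(18)): buffer="thelbhelahelqrtwxze" (len 19), cursors c1@4 c2@8 c3@12 c4@18, authorship .111.222.333.......
After op 5 (insert('j')): buffer="theljbheljaheljqrtwxzje" (len 23), cursors c1@5 c2@10 c3@15 c4@22, authorship .1111.2222.3333......4.
After op 6 (move_left): buffer="theljbheljaheljqrtwxzje" (len 23), cursors c1@4 c2@9 c3@14 c4@21, authorship .1111.2222.3333......4.
After op 7 (insert('b')): buffer="thelbjbhelbjahelbjqrtwxzbje" (len 27), cursors c1@5 c2@11 c3@17 c4@25, authorship .11111.22222.33333......44.
After op 8 (move_right): buffer="thelbjbhelbjahelbjqrtwxzbje" (len 27), cursors c1@6 c2@12 c3@18 c4@26, authorship .11111.22222.33333......44.
Authorship (.=original, N=cursor N): . 1 1 1 1 1 . 2 2 2 2 2 . 3 3 3 3 3 . . . . . . 4 4 .
Index 23: author = original

Answer: original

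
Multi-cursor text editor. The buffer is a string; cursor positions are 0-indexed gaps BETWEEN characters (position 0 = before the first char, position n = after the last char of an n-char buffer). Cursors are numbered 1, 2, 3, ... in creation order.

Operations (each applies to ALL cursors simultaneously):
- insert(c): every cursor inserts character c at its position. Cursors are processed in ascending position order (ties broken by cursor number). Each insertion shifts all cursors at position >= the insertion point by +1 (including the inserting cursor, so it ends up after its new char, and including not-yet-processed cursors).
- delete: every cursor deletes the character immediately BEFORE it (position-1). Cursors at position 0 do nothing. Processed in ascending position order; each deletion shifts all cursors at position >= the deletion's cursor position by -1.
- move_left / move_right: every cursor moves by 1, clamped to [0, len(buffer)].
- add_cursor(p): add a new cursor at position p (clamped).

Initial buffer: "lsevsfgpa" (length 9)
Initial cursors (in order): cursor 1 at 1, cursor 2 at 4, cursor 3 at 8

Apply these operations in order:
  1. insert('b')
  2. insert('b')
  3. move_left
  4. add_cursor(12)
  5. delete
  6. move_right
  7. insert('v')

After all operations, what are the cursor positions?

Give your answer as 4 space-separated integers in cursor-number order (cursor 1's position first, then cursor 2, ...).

After op 1 (insert('b')): buffer="lbsevbsfgpba" (len 12), cursors c1@2 c2@6 c3@11, authorship .1...2....3.
After op 2 (insert('b')): buffer="lbbsevbbsfgpbba" (len 15), cursors c1@3 c2@8 c3@14, authorship .11...22....33.
After op 3 (move_left): buffer="lbbsevbbsfgpbba" (len 15), cursors c1@2 c2@7 c3@13, authorship .11...22....33.
After op 4 (add_cursor(12)): buffer="lbbsevbbsfgpbba" (len 15), cursors c1@2 c2@7 c4@12 c3@13, authorship .11...22....33.
After op 5 (delete): buffer="lbsevbsfgba" (len 11), cursors c1@1 c2@5 c3@9 c4@9, authorship .1...2...3.
After op 6 (move_right): buffer="lbsevbsfgba" (len 11), cursors c1@2 c2@6 c3@10 c4@10, authorship .1...2...3.
After op 7 (insert('v')): buffer="lbvsevbvsfgbvva" (len 15), cursors c1@3 c2@8 c3@14 c4@14, authorship .11...22...334.

Answer: 3 8 14 14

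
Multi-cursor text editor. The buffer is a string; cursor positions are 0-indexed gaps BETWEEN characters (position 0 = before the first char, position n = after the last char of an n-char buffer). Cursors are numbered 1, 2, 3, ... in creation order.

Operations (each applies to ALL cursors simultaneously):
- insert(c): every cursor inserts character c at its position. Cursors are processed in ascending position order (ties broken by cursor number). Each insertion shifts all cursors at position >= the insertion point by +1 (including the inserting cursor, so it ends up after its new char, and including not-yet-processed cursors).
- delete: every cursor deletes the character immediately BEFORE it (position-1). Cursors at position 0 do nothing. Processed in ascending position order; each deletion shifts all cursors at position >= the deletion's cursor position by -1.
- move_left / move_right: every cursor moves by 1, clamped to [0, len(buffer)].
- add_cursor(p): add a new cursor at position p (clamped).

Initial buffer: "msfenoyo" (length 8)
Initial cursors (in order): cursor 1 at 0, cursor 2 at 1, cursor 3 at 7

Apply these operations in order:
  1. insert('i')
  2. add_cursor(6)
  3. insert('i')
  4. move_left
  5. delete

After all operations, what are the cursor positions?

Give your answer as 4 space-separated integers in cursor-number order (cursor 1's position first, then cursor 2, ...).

After op 1 (insert('i')): buffer="imisfenoyio" (len 11), cursors c1@1 c2@3 c3@10, authorship 1.2......3.
After op 2 (add_cursor(6)): buffer="imisfenoyio" (len 11), cursors c1@1 c2@3 c4@6 c3@10, authorship 1.2......3.
After op 3 (insert('i')): buffer="iimiisfeinoyiio" (len 15), cursors c1@2 c2@5 c4@9 c3@14, authorship 11.22...4...33.
After op 4 (move_left): buffer="iimiisfeinoyiio" (len 15), cursors c1@1 c2@4 c4@8 c3@13, authorship 11.22...4...33.
After op 5 (delete): buffer="imisfinoyio" (len 11), cursors c1@0 c2@2 c4@5 c3@9, authorship 1.2..4...3.

Answer: 0 2 9 5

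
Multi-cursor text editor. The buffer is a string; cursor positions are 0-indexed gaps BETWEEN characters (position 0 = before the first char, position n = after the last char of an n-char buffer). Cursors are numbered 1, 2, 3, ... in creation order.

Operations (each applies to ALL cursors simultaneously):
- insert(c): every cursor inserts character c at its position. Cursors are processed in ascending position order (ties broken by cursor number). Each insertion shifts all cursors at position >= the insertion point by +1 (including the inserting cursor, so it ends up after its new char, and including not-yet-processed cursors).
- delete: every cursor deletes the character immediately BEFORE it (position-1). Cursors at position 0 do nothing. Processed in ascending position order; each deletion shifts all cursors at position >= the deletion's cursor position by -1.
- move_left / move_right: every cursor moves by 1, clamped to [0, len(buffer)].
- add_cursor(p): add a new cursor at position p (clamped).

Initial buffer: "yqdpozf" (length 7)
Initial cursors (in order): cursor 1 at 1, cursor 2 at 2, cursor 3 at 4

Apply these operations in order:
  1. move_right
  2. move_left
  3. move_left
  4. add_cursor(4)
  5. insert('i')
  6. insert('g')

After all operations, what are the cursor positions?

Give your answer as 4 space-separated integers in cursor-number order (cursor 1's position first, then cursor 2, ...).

After op 1 (move_right): buffer="yqdpozf" (len 7), cursors c1@2 c2@3 c3@5, authorship .......
After op 2 (move_left): buffer="yqdpozf" (len 7), cursors c1@1 c2@2 c3@4, authorship .......
After op 3 (move_left): buffer="yqdpozf" (len 7), cursors c1@0 c2@1 c3@3, authorship .......
After op 4 (add_cursor(4)): buffer="yqdpozf" (len 7), cursors c1@0 c2@1 c3@3 c4@4, authorship .......
After op 5 (insert('i')): buffer="iyiqdipiozf" (len 11), cursors c1@1 c2@3 c3@6 c4@8, authorship 1.2..3.4...
After op 6 (insert('g')): buffer="igyigqdigpigozf" (len 15), cursors c1@2 c2@5 c3@9 c4@12, authorship 11.22..33.44...

Answer: 2 5 9 12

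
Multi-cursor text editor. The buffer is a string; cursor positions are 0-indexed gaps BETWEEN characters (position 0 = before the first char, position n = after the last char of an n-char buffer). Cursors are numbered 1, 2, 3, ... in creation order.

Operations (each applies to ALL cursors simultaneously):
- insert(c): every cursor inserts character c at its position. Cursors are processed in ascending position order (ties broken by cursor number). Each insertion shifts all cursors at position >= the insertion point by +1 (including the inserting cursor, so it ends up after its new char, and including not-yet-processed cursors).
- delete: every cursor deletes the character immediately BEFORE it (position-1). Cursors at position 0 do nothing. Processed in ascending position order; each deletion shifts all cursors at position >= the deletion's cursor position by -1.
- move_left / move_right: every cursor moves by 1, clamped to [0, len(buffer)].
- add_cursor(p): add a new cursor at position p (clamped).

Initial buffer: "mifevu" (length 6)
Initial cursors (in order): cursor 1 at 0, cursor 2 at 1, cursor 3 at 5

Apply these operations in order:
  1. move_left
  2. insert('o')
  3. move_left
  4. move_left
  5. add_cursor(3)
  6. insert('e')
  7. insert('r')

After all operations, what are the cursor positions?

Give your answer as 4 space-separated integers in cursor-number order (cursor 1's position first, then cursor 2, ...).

Answer: 4 4 13 9

Derivation:
After op 1 (move_left): buffer="mifevu" (len 6), cursors c1@0 c2@0 c3@4, authorship ......
After op 2 (insert('o')): buffer="oomifeovu" (len 9), cursors c1@2 c2@2 c3@7, authorship 12....3..
After op 3 (move_left): buffer="oomifeovu" (len 9), cursors c1@1 c2@1 c3@6, authorship 12....3..
After op 4 (move_left): buffer="oomifeovu" (len 9), cursors c1@0 c2@0 c3@5, authorship 12....3..
After op 5 (add_cursor(3)): buffer="oomifeovu" (len 9), cursors c1@0 c2@0 c4@3 c3@5, authorship 12....3..
After op 6 (insert('e')): buffer="eeoomeifeeovu" (len 13), cursors c1@2 c2@2 c4@6 c3@9, authorship 1212.4..3.3..
After op 7 (insert('r')): buffer="eerroomerifereovu" (len 17), cursors c1@4 c2@4 c4@9 c3@13, authorship 121212.44..33.3..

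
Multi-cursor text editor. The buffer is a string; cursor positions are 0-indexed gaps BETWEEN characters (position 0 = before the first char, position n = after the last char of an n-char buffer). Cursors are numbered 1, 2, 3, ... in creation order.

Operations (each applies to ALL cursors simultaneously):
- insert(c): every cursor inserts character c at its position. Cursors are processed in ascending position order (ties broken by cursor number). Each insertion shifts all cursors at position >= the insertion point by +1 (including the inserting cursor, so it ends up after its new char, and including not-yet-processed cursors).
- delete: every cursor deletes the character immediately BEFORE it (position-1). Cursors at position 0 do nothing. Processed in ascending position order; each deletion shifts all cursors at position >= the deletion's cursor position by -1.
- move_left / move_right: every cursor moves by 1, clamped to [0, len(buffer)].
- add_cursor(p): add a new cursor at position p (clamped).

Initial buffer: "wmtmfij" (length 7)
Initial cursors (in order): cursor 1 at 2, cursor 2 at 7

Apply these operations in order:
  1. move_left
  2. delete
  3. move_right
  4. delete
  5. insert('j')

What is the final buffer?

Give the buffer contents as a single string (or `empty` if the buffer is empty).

After op 1 (move_left): buffer="wmtmfij" (len 7), cursors c1@1 c2@6, authorship .......
After op 2 (delete): buffer="mtmfj" (len 5), cursors c1@0 c2@4, authorship .....
After op 3 (move_right): buffer="mtmfj" (len 5), cursors c1@1 c2@5, authorship .....
After op 4 (delete): buffer="tmf" (len 3), cursors c1@0 c2@3, authorship ...
After op 5 (insert('j')): buffer="jtmfj" (len 5), cursors c1@1 c2@5, authorship 1...2

Answer: jtmfj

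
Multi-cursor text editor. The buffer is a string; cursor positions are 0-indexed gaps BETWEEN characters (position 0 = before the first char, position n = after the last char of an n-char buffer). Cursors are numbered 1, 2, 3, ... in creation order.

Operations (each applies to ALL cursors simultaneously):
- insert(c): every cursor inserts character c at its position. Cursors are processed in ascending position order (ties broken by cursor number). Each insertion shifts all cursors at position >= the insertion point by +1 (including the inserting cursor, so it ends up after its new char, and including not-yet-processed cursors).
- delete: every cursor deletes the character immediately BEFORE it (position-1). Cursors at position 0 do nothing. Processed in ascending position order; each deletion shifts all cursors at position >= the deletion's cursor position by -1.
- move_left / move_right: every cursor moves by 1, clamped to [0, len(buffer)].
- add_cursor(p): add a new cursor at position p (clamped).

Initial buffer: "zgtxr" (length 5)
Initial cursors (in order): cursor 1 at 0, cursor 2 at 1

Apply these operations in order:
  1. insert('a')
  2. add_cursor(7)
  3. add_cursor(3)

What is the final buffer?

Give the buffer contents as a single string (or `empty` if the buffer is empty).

Answer: azagtxr

Derivation:
After op 1 (insert('a')): buffer="azagtxr" (len 7), cursors c1@1 c2@3, authorship 1.2....
After op 2 (add_cursor(7)): buffer="azagtxr" (len 7), cursors c1@1 c2@3 c3@7, authorship 1.2....
After op 3 (add_cursor(3)): buffer="azagtxr" (len 7), cursors c1@1 c2@3 c4@3 c3@7, authorship 1.2....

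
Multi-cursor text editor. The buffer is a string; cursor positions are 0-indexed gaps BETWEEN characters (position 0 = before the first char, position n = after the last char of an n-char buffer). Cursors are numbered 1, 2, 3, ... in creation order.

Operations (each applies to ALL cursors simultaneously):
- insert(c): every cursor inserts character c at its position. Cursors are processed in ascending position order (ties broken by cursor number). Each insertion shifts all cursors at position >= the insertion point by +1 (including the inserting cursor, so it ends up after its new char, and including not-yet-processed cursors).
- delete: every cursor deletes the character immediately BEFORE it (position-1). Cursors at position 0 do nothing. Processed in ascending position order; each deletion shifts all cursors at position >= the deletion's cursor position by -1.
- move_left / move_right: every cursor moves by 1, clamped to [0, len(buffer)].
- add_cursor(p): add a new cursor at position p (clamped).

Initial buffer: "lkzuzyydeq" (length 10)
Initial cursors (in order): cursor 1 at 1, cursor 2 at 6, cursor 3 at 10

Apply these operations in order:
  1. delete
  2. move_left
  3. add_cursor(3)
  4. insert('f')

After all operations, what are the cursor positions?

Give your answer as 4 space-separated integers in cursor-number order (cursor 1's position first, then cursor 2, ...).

Answer: 1 6 10 6

Derivation:
After op 1 (delete): buffer="kzuzyde" (len 7), cursors c1@0 c2@4 c3@7, authorship .......
After op 2 (move_left): buffer="kzuzyde" (len 7), cursors c1@0 c2@3 c3@6, authorship .......
After op 3 (add_cursor(3)): buffer="kzuzyde" (len 7), cursors c1@0 c2@3 c4@3 c3@6, authorship .......
After op 4 (insert('f')): buffer="fkzuffzydfe" (len 11), cursors c1@1 c2@6 c4@6 c3@10, authorship 1...24...3.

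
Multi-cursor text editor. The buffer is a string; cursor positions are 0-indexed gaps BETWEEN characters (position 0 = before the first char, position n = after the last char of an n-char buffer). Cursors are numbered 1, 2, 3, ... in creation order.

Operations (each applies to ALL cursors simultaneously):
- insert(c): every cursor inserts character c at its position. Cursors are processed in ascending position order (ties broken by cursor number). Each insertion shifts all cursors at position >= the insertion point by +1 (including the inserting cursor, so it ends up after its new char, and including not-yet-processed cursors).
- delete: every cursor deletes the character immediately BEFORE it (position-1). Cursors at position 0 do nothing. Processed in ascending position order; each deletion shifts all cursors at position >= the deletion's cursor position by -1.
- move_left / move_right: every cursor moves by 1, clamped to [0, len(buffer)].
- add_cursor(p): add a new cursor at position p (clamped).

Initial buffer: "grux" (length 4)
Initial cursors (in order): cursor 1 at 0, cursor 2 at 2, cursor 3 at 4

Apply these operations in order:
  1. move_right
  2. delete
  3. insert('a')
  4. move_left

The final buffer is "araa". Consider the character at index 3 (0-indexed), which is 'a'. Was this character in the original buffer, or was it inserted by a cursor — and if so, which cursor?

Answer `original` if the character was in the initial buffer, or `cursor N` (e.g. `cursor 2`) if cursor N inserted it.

Answer: cursor 3

Derivation:
After op 1 (move_right): buffer="grux" (len 4), cursors c1@1 c2@3 c3@4, authorship ....
After op 2 (delete): buffer="r" (len 1), cursors c1@0 c2@1 c3@1, authorship .
After op 3 (insert('a')): buffer="araa" (len 4), cursors c1@1 c2@4 c3@4, authorship 1.23
After op 4 (move_left): buffer="araa" (len 4), cursors c1@0 c2@3 c3@3, authorship 1.23
Authorship (.=original, N=cursor N): 1 . 2 3
Index 3: author = 3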